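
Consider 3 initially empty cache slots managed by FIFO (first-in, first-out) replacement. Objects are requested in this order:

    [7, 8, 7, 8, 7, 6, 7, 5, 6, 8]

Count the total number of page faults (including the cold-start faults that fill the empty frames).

4

7 → miss, frames {7}
8 → miss, frames {7,8}
7 → hit
8 → hit
7 → hit
6 → miss, frames {7,8,6}
7 → hit
5 → miss, evict 7, frames {8,6,5}
6 → hit
8 → hit
Page faults: 4.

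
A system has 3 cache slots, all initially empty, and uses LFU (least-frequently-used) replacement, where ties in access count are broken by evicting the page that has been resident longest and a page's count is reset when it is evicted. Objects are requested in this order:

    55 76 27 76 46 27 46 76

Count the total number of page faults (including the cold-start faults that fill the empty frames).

55 → miss, frames [55]
76 → miss, frames [55, 76]
27 → miss, frames [55, 76, 27]
76 → hit
46 → miss, evict 55, frames [76, 27, 46]
27 → hit
46 → hit
76 → hit
Page faults: 4.

4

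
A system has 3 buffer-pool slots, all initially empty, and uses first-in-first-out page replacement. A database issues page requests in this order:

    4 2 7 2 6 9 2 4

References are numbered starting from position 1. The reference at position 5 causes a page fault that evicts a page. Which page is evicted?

4

pos 1: 4 → miss, frames [4]
pos 2: 2 → miss, frames [4, 2]
pos 3: 7 → miss, frames [4, 2, 7]
pos 4: 2 → hit
pos 5: 6 → miss, evict 4, frames [2, 7, 6]
At position 5, page 4 is evicted.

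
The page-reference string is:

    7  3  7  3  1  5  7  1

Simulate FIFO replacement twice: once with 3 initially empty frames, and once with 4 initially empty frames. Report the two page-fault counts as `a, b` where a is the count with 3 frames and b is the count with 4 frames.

5, 4

3 frames: F F . . F F F . → 5 faults.
4 frames: F F . . F F . . → 4 faults.
4 < 5: adding a frame reduced faults, as is typical.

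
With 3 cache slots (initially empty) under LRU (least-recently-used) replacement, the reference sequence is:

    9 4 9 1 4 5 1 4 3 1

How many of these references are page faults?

9 -> miss, frames [9]
4 -> miss, frames [9, 4]
9 -> hit
1 -> miss, frames [4, 9, 1]
4 -> hit
5 -> miss, evict 9, frames [1, 4, 5]
1 -> hit
4 -> hit
3 -> miss, evict 5, frames [1, 4, 3]
1 -> hit
Page faults: 5.

5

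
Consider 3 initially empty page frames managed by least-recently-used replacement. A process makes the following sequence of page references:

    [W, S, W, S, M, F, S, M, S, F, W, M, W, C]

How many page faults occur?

W: fault, frames (W)
S: fault, frames (W S)
W: hit
S: hit
M: fault, frames (W S M)
F: fault, evict W, frames (S M F)
S: hit
M: hit
S: hit
F: hit
W: fault, evict M, frames (S F W)
M: fault, evict S, frames (F W M)
W: hit
C: fault, evict F, frames (M W C)
Page faults: 7.

7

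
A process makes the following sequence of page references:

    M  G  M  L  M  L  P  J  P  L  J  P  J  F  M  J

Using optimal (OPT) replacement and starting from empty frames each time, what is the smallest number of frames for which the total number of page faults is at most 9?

2

f=1: 16 faults
f=2: 9 faults
f=3: 7 faults
f=4: 6 faults
f=5: 6 faults
f=6: 6 faults
Smallest f with faults ≤ 9 is 2.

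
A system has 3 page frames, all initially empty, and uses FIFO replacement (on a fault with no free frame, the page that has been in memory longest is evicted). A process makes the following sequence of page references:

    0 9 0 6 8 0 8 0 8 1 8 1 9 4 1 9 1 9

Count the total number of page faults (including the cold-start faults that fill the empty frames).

8

0: miss, frames {0}
9: miss, frames {0,9}
0: hit
6: miss, frames {0,9,6}
8: miss, evict 0, frames {9,6,8}
0: miss, evict 9, frames {6,8,0}
8: hit
0: hit
8: hit
1: miss, evict 6, frames {8,0,1}
8: hit
1: hit
9: miss, evict 8, frames {0,1,9}
4: miss, evict 0, frames {1,9,4}
1: hit
9: hit
1: hit
9: hit
Page faults: 8.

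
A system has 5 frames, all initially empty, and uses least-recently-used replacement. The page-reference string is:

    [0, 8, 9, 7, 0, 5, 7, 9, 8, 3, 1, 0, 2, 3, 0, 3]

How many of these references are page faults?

0: fault, frames (0)
8: fault, frames (0 8)
9: fault, frames (0 8 9)
7: fault, frames (0 8 9 7)
0: hit
5: fault, frames (8 9 7 0 5)
7: hit
9: hit
8: hit
3: fault, evict 0, frames (5 7 9 8 3)
1: fault, evict 5, frames (7 9 8 3 1)
0: fault, evict 7, frames (9 8 3 1 0)
2: fault, evict 9, frames (8 3 1 0 2)
3: hit
0: hit
3: hit
Page faults: 9.

9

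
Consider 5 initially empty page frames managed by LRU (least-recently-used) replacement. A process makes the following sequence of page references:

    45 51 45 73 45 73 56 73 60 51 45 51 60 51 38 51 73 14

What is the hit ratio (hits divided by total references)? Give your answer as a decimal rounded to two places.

0.61

45 -> fault, frames [45]
51 -> fault, frames [45, 51]
45 -> hit
73 -> fault, frames [51, 45, 73]
45 -> hit
73 -> hit
56 -> fault, frames [51, 45, 73, 56]
73 -> hit
60 -> fault, frames [51, 45, 56, 73, 60]
51 -> hit
45 -> hit
51 -> hit
60 -> hit
51 -> hit
38 -> fault, evict 56, frames [73, 45, 60, 51, 38]
51 -> hit
73 -> hit
14 -> fault, evict 45, frames [60, 38, 51, 73, 14]
Hits: 11 of 18 references → 11/18 = 0.6111.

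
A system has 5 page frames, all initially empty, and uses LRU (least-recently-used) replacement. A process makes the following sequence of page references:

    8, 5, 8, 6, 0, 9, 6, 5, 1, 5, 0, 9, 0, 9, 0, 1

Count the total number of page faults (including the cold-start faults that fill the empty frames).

6

8: miss, frames {8}
5: miss, frames {8,5}
8: hit
6: miss, frames {5,8,6}
0: miss, frames {5,8,6,0}
9: miss, frames {5,8,6,0,9}
6: hit
5: hit
1: miss, evict 8, frames {0,9,6,5,1}
5: hit
0: hit
9: hit
0: hit
9: hit
0: hit
1: hit
Page faults: 6.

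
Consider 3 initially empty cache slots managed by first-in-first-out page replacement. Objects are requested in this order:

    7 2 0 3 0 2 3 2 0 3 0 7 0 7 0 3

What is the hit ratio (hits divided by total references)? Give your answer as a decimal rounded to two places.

7: fault, frames (7)
2: fault, frames (7 2)
0: fault, frames (7 2 0)
3: fault, evict 7, frames (2 0 3)
0: hit
2: hit
3: hit
2: hit
0: hit
3: hit
0: hit
7: fault, evict 2, frames (0 3 7)
0: hit
7: hit
0: hit
3: hit
Hits: 11 of 16 references → 11/16 = 0.6875.

0.69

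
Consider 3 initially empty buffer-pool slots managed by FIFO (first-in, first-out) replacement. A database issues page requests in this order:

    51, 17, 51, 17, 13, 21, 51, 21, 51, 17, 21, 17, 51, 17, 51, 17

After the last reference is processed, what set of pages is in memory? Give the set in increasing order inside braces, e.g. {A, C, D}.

51 -> miss, frames {51}
17 -> miss, frames {51,17}
51 -> hit
17 -> hit
13 -> miss, frames {51,17,13}
21 -> miss, evict 51, frames {17,13,21}
51 -> miss, evict 17, frames {13,21,51}
21 -> hit
51 -> hit
17 -> miss, evict 13, frames {21,51,17}
21 -> hit
17 -> hit
51 -> hit
17 -> hit
51 -> hit
17 -> hit

{17, 21, 51}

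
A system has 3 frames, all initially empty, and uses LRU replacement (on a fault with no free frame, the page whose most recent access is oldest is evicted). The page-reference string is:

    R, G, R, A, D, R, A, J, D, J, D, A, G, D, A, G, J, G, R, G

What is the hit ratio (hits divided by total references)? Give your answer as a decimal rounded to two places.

R → fault, frames {R}
G → fault, frames {R,G}
R → hit
A → fault, frames {G,R,A}
D → fault, evict G, frames {R,A,D}
R → hit
A → hit
J → fault, evict D, frames {R,A,J}
D → fault, evict R, frames {A,J,D}
J → hit
D → hit
A → hit
G → fault, evict J, frames {D,A,G}
D → hit
A → hit
G → hit
J → fault, evict D, frames {A,G,J}
G → hit
R → fault, evict A, frames {J,G,R}
G → hit
Hits: 11 of 20 references → 11/20 = 0.5500.

0.55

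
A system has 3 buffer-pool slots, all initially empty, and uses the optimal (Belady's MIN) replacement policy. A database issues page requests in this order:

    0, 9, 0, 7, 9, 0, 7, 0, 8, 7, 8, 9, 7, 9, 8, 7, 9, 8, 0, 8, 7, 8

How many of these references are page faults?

5

0: fault, frames [0]
9: fault, frames [0, 9]
0: hit
7: fault, frames [0, 9, 7]
9: hit
0: hit
7: hit
0: hit
8: fault, evict 0, frames [9, 7, 8]
7: hit
8: hit
9: hit
7: hit
9: hit
8: hit
7: hit
9: hit
8: hit
0: fault, evict 9, frames [7, 8, 0]
8: hit
7: hit
8: hit
Page faults: 5.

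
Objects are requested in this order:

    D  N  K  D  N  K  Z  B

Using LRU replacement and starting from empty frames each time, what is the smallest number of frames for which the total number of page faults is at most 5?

3

f=1: 8 faults
f=2: 8 faults
f=3: 5 faults
f=4: 5 faults
f=5: 5 faults
Smallest f with faults ≤ 5 is 3.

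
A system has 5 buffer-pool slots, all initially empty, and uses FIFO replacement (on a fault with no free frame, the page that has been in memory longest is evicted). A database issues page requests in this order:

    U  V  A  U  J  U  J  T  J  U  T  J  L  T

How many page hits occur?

U: miss, frames (U)
V: miss, frames (U V)
A: miss, frames (U V A)
U: hit
J: miss, frames (U V A J)
U: hit
J: hit
T: miss, frames (U V A J T)
J: hit
U: hit
T: hit
J: hit
L: miss, evict U, frames (V A J T L)
T: hit
Hits: 8.

8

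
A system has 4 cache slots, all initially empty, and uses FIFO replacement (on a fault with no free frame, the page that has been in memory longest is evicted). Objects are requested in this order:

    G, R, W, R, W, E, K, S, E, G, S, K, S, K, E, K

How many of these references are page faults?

7

G -> miss, frames [G]
R -> miss, frames [G, R]
W -> miss, frames [G, R, W]
R -> hit
W -> hit
E -> miss, frames [G, R, W, E]
K -> miss, evict G, frames [R, W, E, K]
S -> miss, evict R, frames [W, E, K, S]
E -> hit
G -> miss, evict W, frames [E, K, S, G]
S -> hit
K -> hit
S -> hit
K -> hit
E -> hit
K -> hit
Page faults: 7.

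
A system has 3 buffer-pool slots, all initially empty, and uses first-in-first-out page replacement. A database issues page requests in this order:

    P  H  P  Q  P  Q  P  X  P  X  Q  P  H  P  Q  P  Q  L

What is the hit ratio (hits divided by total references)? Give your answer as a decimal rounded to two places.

0.56

P: miss, frames [P]
H: miss, frames [P, H]
P: hit
Q: miss, frames [P, H, Q]
P: hit
Q: hit
P: hit
X: miss, evict P, frames [H, Q, X]
P: miss, evict H, frames [Q, X, P]
X: hit
Q: hit
P: hit
H: miss, evict Q, frames [X, P, H]
P: hit
Q: miss, evict X, frames [P, H, Q]
P: hit
Q: hit
L: miss, evict P, frames [H, Q, L]
Hits: 10 of 18 references → 10/18 = 0.5556.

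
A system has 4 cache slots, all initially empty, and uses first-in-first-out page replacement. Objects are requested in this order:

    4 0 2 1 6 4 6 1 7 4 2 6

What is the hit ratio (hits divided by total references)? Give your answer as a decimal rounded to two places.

0.33

4 → fault, frames (4)
0 → fault, frames (4 0)
2 → fault, frames (4 0 2)
1 → fault, frames (4 0 2 1)
6 → fault, evict 4, frames (0 2 1 6)
4 → fault, evict 0, frames (2 1 6 4)
6 → hit
1 → hit
7 → fault, evict 2, frames (1 6 4 7)
4 → hit
2 → fault, evict 1, frames (6 4 7 2)
6 → hit
Hits: 4 of 12 references → 4/12 = 0.3333.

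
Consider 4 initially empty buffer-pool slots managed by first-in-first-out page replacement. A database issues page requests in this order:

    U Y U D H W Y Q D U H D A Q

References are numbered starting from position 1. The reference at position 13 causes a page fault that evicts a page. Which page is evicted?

W

pos 1: U → fault, frames {U}
pos 2: Y → fault, frames {U,Y}
pos 3: U → hit
pos 4: D → fault, frames {U,Y,D}
pos 5: H → fault, frames {U,Y,D,H}
pos 6: W → fault, evict U, frames {Y,D,H,W}
pos 7: Y → hit
pos 8: Q → fault, evict Y, frames {D,H,W,Q}
pos 9: D → hit
pos 10: U → fault, evict D, frames {H,W,Q,U}
pos 11: H → hit
pos 12: D → fault, evict H, frames {W,Q,U,D}
pos 13: A → fault, evict W, frames {Q,U,D,A}
At position 13, page W is evicted.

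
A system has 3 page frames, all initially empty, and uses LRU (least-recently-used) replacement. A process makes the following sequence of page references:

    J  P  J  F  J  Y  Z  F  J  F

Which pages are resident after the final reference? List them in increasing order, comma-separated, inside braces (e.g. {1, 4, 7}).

{F, J, Z}

J -> miss, frames [J]
P -> miss, frames [J, P]
J -> hit
F -> miss, frames [P, J, F]
J -> hit
Y -> miss, evict P, frames [F, J, Y]
Z -> miss, evict F, frames [J, Y, Z]
F -> miss, evict J, frames [Y, Z, F]
J -> miss, evict Y, frames [Z, F, J]
F -> hit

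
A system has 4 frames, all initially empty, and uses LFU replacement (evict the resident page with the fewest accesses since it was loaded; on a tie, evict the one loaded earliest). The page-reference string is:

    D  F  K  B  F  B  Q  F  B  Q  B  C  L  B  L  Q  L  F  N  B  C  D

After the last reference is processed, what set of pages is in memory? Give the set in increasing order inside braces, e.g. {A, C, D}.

{B, D, F, L}

D -> fault, frames {D}
F -> fault, frames {D,F}
K -> fault, frames {D,F,K}
B -> fault, frames {D,F,K,B}
F -> hit
B -> hit
Q -> fault, evict D, frames {F,K,B,Q}
F -> hit
B -> hit
Q -> hit
B -> hit
C -> fault, evict K, frames {F,B,Q,C}
L -> fault, evict C, frames {F,B,Q,L}
B -> hit
L -> hit
Q -> hit
L -> hit
F -> hit
N -> fault, evict Q, frames {F,B,L,N}
B -> hit
C -> fault, evict N, frames {F,B,L,C}
D -> fault, evict C, frames {F,B,L,D}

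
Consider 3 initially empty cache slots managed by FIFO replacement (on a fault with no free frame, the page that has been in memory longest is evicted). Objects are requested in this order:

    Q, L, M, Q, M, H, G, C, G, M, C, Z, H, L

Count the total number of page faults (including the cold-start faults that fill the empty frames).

10

Q: fault, frames [Q]
L: fault, frames [Q, L]
M: fault, frames [Q, L, M]
Q: hit
M: hit
H: fault, evict Q, frames [L, M, H]
G: fault, evict L, frames [M, H, G]
C: fault, evict M, frames [H, G, C]
G: hit
M: fault, evict H, frames [G, C, M]
C: hit
Z: fault, evict G, frames [C, M, Z]
H: fault, evict C, frames [M, Z, H]
L: fault, evict M, frames [Z, H, L]
Page faults: 10.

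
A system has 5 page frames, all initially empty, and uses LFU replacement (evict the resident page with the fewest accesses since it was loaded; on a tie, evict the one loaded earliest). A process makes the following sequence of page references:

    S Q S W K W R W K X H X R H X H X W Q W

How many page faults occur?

10

S: miss, frames [S]
Q: miss, frames [S, Q]
S: hit
W: miss, frames [S, Q, W]
K: miss, frames [S, Q, W, K]
W: hit
R: miss, frames [S, Q, W, K, R]
W: hit
K: hit
X: miss, evict Q, frames [S, W, K, R, X]
H: miss, evict R, frames [S, W, K, X, H]
X: hit
R: miss, evict H, frames [S, W, K, X, R]
H: miss, evict R, frames [S, W, K, X, H]
X: hit
H: hit
X: hit
W: hit
Q: miss, evict S, frames [W, K, X, H, Q]
W: hit
Page faults: 10.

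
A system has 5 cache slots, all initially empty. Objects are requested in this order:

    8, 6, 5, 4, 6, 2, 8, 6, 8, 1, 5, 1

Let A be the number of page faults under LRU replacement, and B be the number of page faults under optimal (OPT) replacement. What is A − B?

Under LRU: F F F F . F . . . F F . → 7 faults.
Under OPT: F F F F . F . . . F . . → 6 faults.
A − B = 7 − 6 = 1.

1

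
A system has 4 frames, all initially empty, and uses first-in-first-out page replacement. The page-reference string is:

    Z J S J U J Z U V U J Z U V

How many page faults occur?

Z -> miss, frames [Z]
J -> miss, frames [Z, J]
S -> miss, frames [Z, J, S]
J -> hit
U -> miss, frames [Z, J, S, U]
J -> hit
Z -> hit
U -> hit
V -> miss, evict Z, frames [J, S, U, V]
U -> hit
J -> hit
Z -> miss, evict J, frames [S, U, V, Z]
U -> hit
V -> hit
Page faults: 6.

6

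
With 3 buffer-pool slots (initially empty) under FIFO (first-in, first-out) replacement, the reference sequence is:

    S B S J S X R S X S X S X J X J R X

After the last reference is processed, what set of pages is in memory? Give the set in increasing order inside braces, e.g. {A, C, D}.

{J, R, X}

S: fault, frames [S]
B: fault, frames [S, B]
S: hit
J: fault, frames [S, B, J]
S: hit
X: fault, evict S, frames [B, J, X]
R: fault, evict B, frames [J, X, R]
S: fault, evict J, frames [X, R, S]
X: hit
S: hit
X: hit
S: hit
X: hit
J: fault, evict X, frames [R, S, J]
X: fault, evict R, frames [S, J, X]
J: hit
R: fault, evict S, frames [J, X, R]
X: hit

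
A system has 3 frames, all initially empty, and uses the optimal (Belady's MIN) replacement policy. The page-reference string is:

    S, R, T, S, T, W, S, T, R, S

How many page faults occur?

S: fault, frames [S]
R: fault, frames [S, R]
T: fault, frames [S, R, T]
S: hit
T: hit
W: fault, evict R, frames [S, T, W]
S: hit
T: hit
R: fault, evict W, frames [S, T, R]
S: hit
Page faults: 5.

5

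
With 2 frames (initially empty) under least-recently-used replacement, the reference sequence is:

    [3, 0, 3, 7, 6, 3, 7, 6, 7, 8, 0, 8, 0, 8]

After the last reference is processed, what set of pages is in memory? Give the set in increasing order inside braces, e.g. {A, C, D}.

3 -> miss, frames (3)
0 -> miss, frames (3 0)
3 -> hit
7 -> miss, evict 0, frames (3 7)
6 -> miss, evict 3, frames (7 6)
3 -> miss, evict 7, frames (6 3)
7 -> miss, evict 6, frames (3 7)
6 -> miss, evict 3, frames (7 6)
7 -> hit
8 -> miss, evict 6, frames (7 8)
0 -> miss, evict 7, frames (8 0)
8 -> hit
0 -> hit
8 -> hit

{0, 8}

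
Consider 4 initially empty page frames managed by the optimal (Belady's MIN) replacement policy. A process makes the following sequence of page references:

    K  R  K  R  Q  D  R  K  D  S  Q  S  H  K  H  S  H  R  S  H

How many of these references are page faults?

K → fault, frames [K]
R → fault, frames [K, R]
K → hit
R → hit
Q → fault, frames [K, R, Q]
D → fault, frames [K, R, Q, D]
R → hit
K → hit
D → hit
S → fault, evict D, frames [K, R, Q, S]
Q → hit
S → hit
H → fault, evict Q, frames [K, R, S, H]
K → hit
H → hit
S → hit
H → hit
R → hit
S → hit
H → hit
Page faults: 6.

6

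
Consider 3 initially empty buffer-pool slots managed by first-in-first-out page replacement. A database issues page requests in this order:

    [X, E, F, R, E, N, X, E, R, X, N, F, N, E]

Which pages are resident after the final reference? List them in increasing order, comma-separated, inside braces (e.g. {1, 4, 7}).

{E, F, N}

X: fault, frames [X]
E: fault, frames [X, E]
F: fault, frames [X, E, F]
R: fault, evict X, frames [E, F, R]
E: hit
N: fault, evict E, frames [F, R, N]
X: fault, evict F, frames [R, N, X]
E: fault, evict R, frames [N, X, E]
R: fault, evict N, frames [X, E, R]
X: hit
N: fault, evict X, frames [E, R, N]
F: fault, evict E, frames [R, N, F]
N: hit
E: fault, evict R, frames [N, F, E]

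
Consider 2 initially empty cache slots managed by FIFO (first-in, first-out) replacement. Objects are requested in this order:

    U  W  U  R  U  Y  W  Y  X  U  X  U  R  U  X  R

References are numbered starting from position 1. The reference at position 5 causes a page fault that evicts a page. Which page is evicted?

pos 1: U -> fault, frames [U]
pos 2: W -> fault, frames [U, W]
pos 3: U -> hit
pos 4: R -> fault, evict U, frames [W, R]
pos 5: U -> fault, evict W, frames [R, U]
At position 5, page W is evicted.

W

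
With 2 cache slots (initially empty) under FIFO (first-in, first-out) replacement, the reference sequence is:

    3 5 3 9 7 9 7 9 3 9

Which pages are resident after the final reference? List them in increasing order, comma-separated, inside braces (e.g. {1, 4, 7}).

3: miss, frames [3]
5: miss, frames [3, 5]
3: hit
9: miss, evict 3, frames [5, 9]
7: miss, evict 5, frames [9, 7]
9: hit
7: hit
9: hit
3: miss, evict 9, frames [7, 3]
9: miss, evict 7, frames [3, 9]

{3, 9}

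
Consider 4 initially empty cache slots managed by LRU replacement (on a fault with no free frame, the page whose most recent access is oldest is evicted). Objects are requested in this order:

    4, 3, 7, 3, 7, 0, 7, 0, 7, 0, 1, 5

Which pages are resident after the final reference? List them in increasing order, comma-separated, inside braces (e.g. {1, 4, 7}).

{0, 1, 5, 7}

4: miss, frames {4}
3: miss, frames {4,3}
7: miss, frames {4,3,7}
3: hit
7: hit
0: miss, frames {4,3,7,0}
7: hit
0: hit
7: hit
0: hit
1: miss, evict 4, frames {3,7,0,1}
5: miss, evict 3, frames {7,0,1,5}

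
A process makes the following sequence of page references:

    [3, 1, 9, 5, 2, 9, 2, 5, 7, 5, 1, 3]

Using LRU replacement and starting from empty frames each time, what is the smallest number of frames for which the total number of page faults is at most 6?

6

f=1: 12 faults
f=2: 10 faults
f=3: 8 faults
f=4: 8 faults
f=5: 7 faults
f=6: 6 faults
Smallest f with faults ≤ 6 is 6.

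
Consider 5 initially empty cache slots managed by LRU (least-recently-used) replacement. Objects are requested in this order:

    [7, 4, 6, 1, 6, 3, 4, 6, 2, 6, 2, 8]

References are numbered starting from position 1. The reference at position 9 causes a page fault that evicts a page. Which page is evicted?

7

pos 1: 7 → fault, frames (7)
pos 2: 4 → fault, frames (7 4)
pos 3: 6 → fault, frames (7 4 6)
pos 4: 1 → fault, frames (7 4 6 1)
pos 5: 6 → hit
pos 6: 3 → fault, frames (7 4 1 6 3)
pos 7: 4 → hit
pos 8: 6 → hit
pos 9: 2 → fault, evict 7, frames (1 3 4 6 2)
At position 9, page 7 is evicted.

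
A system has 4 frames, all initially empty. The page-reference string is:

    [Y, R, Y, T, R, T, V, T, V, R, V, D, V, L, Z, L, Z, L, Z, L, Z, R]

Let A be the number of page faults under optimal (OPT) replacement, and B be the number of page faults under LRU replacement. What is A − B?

Under OPT: F F . F . . F . . . . F . F F . . . . . . . → 7 faults.
Under LRU: F F . F . . F . . . . F . F F . . . . . . F → 8 faults.
A − B = 7 − 8 = -1.

-1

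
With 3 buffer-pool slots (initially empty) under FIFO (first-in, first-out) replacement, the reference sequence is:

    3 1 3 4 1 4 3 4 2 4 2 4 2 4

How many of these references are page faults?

4

3: fault, frames (3)
1: fault, frames (3 1)
3: hit
4: fault, frames (3 1 4)
1: hit
4: hit
3: hit
4: hit
2: fault, evict 3, frames (1 4 2)
4: hit
2: hit
4: hit
2: hit
4: hit
Page faults: 4.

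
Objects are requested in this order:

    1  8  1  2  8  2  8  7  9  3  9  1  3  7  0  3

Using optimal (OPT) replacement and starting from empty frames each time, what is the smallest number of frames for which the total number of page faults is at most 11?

2

f=1: 16 faults
f=2: 9 faults
f=3: 8 faults
f=4: 7 faults
f=5: 7 faults
f=6: 7 faults
f=7: 7 faults
Smallest f with faults ≤ 11 is 2.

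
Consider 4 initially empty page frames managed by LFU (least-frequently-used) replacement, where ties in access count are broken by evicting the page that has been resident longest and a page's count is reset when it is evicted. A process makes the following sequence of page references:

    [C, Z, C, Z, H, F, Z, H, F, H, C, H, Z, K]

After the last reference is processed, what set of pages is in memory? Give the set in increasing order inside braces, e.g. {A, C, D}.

C → miss, frames {C}
Z → miss, frames {C,Z}
C → hit
Z → hit
H → miss, frames {C,Z,H}
F → miss, frames {C,Z,H,F}
Z → hit
H → hit
F → hit
H → hit
C → hit
H → hit
Z → hit
K → miss, evict F, frames {C,Z,H,K}

{C, H, K, Z}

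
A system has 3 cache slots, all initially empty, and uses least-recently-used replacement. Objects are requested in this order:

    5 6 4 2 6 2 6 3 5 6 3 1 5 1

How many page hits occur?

6

5 -> miss, frames [5]
6 -> miss, frames [5, 6]
4 -> miss, frames [5, 6, 4]
2 -> miss, evict 5, frames [6, 4, 2]
6 -> hit
2 -> hit
6 -> hit
3 -> miss, evict 4, frames [2, 6, 3]
5 -> miss, evict 2, frames [6, 3, 5]
6 -> hit
3 -> hit
1 -> miss, evict 5, frames [6, 3, 1]
5 -> miss, evict 6, frames [3, 1, 5]
1 -> hit
Hits: 6.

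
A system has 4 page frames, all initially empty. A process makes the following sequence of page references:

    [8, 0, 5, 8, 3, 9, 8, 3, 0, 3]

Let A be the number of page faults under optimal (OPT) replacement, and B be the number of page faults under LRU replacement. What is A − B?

Under OPT: F F F . F F . . . . → 5 faults.
Under LRU: F F F . F F . . F . → 6 faults.
A − B = 5 − 6 = -1.

-1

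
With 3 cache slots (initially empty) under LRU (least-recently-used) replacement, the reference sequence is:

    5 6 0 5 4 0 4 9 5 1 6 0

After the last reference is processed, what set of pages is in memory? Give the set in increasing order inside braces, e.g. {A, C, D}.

5 → miss, frames {5}
6 → miss, frames {5,6}
0 → miss, frames {5,6,0}
5 → hit
4 → miss, evict 6, frames {0,5,4}
0 → hit
4 → hit
9 → miss, evict 5, frames {0,4,9}
5 → miss, evict 0, frames {4,9,5}
1 → miss, evict 4, frames {9,5,1}
6 → miss, evict 9, frames {5,1,6}
0 → miss, evict 5, frames {1,6,0}

{0, 1, 6}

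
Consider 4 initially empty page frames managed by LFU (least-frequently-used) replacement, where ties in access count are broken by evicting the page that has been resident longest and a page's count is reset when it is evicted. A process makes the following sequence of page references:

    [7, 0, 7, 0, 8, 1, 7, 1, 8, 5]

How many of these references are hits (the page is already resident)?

5

7: fault, frames (7)
0: fault, frames (7 0)
7: hit
0: hit
8: fault, frames (7 0 8)
1: fault, frames (7 0 8 1)
7: hit
1: hit
8: hit
5: fault, evict 0, frames (7 8 1 5)
Hits: 5.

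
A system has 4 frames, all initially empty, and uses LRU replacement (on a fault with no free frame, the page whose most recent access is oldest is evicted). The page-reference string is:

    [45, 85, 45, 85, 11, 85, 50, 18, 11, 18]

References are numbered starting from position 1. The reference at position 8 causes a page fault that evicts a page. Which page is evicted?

pos 1: 45 → miss, frames [45]
pos 2: 85 → miss, frames [45, 85]
pos 3: 45 → hit
pos 4: 85 → hit
pos 5: 11 → miss, frames [45, 85, 11]
pos 6: 85 → hit
pos 7: 50 → miss, frames [45, 11, 85, 50]
pos 8: 18 → miss, evict 45, frames [11, 85, 50, 18]
At position 8, page 45 is evicted.

45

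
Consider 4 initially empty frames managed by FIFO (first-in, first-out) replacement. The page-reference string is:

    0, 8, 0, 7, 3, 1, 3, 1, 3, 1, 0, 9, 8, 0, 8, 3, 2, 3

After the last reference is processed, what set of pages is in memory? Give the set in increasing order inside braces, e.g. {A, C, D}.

0 -> miss, frames [0]
8 -> miss, frames [0, 8]
0 -> hit
7 -> miss, frames [0, 8, 7]
3 -> miss, frames [0, 8, 7, 3]
1 -> miss, evict 0, frames [8, 7, 3, 1]
3 -> hit
1 -> hit
3 -> hit
1 -> hit
0 -> miss, evict 8, frames [7, 3, 1, 0]
9 -> miss, evict 7, frames [3, 1, 0, 9]
8 -> miss, evict 3, frames [1, 0, 9, 8]
0 -> hit
8 -> hit
3 -> miss, evict 1, frames [0, 9, 8, 3]
2 -> miss, evict 0, frames [9, 8, 3, 2]
3 -> hit

{2, 3, 8, 9}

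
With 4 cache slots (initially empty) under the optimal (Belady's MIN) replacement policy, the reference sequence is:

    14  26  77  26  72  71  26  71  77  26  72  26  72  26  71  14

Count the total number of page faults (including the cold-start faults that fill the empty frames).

14 → fault, frames [14]
26 → fault, frames [14, 26]
77 → fault, frames [14, 26, 77]
26 → hit
72 → fault, frames [14, 26, 77, 72]
71 → fault, evict 14, frames [26, 77, 72, 71]
26 → hit
71 → hit
77 → hit
26 → hit
72 → hit
26 → hit
72 → hit
26 → hit
71 → hit
14 → fault, evict 71, frames [26, 77, 72, 14]
Page faults: 6.

6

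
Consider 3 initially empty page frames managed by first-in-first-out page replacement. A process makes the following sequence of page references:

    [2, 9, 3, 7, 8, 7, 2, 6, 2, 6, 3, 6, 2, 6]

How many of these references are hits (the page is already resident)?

2 → miss, frames [2]
9 → miss, frames [2, 9]
3 → miss, frames [2, 9, 3]
7 → miss, evict 2, frames [9, 3, 7]
8 → miss, evict 9, frames [3, 7, 8]
7 → hit
2 → miss, evict 3, frames [7, 8, 2]
6 → miss, evict 7, frames [8, 2, 6]
2 → hit
6 → hit
3 → miss, evict 8, frames [2, 6, 3]
6 → hit
2 → hit
6 → hit
Hits: 6.

6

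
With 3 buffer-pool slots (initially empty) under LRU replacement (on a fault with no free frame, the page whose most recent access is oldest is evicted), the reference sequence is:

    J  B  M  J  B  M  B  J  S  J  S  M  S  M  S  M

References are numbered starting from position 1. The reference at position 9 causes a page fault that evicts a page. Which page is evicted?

pos 1: J -> fault, frames [J]
pos 2: B -> fault, frames [J, B]
pos 3: M -> fault, frames [J, B, M]
pos 4: J -> hit
pos 5: B -> hit
pos 6: M -> hit
pos 7: B -> hit
pos 8: J -> hit
pos 9: S -> fault, evict M, frames [B, J, S]
At position 9, page M is evicted.

M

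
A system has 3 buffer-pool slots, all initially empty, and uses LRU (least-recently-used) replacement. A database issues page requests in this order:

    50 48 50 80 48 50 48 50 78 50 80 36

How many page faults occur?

50 → miss, frames [50]
48 → miss, frames [50, 48]
50 → hit
80 → miss, frames [48, 50, 80]
48 → hit
50 → hit
48 → hit
50 → hit
78 → miss, evict 80, frames [48, 50, 78]
50 → hit
80 → miss, evict 48, frames [78, 50, 80]
36 → miss, evict 78, frames [50, 80, 36]
Page faults: 6.

6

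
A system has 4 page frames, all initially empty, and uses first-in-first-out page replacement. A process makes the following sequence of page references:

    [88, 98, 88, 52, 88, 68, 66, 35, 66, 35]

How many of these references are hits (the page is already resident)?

88: fault, frames (88)
98: fault, frames (88 98)
88: hit
52: fault, frames (88 98 52)
88: hit
68: fault, frames (88 98 52 68)
66: fault, evict 88, frames (98 52 68 66)
35: fault, evict 98, frames (52 68 66 35)
66: hit
35: hit
Hits: 4.

4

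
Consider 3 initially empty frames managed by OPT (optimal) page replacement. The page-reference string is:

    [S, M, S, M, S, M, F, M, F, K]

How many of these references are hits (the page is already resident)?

S -> fault, frames (S)
M -> fault, frames (S M)
S -> hit
M -> hit
S -> hit
M -> hit
F -> fault, frames (S M F)
M -> hit
F -> hit
K -> fault, evict F, frames (S M K)
Hits: 6.

6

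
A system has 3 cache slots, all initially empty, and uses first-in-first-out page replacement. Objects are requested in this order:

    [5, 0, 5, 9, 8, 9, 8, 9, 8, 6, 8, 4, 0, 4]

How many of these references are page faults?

5 → fault, frames [5]
0 → fault, frames [5, 0]
5 → hit
9 → fault, frames [5, 0, 9]
8 → fault, evict 5, frames [0, 9, 8]
9 → hit
8 → hit
9 → hit
8 → hit
6 → fault, evict 0, frames [9, 8, 6]
8 → hit
4 → fault, evict 9, frames [8, 6, 4]
0 → fault, evict 8, frames [6, 4, 0]
4 → hit
Page faults: 7.

7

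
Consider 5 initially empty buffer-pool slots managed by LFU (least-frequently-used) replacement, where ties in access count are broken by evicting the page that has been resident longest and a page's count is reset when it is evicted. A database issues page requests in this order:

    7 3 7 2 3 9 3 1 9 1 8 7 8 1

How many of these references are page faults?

6

7 → miss, frames {7}
3 → miss, frames {7,3}
7 → hit
2 → miss, frames {7,3,2}
3 → hit
9 → miss, frames {7,3,2,9}
3 → hit
1 → miss, frames {7,3,2,9,1}
9 → hit
1 → hit
8 → miss, evict 2, frames {7,3,9,1,8}
7 → hit
8 → hit
1 → hit
Page faults: 6.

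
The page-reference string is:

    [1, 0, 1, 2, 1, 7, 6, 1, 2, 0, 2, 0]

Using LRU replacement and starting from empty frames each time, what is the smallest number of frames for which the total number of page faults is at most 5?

5

f=1: 12 faults
f=2: 8 faults
f=3: 7 faults
f=4: 6 faults
f=5: 5 faults
Smallest f with faults ≤ 5 is 5.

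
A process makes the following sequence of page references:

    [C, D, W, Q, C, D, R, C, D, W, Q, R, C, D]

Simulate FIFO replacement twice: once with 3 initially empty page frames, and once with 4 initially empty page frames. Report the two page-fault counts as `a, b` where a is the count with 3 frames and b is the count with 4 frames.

11, 12

3 frames: F F F F F F F . . F F . F F → 11 faults.
4 frames: F F F F . . F F F F F F F F → 12 faults.
12 > 11: adding a frame increased faults — Belady's anomaly.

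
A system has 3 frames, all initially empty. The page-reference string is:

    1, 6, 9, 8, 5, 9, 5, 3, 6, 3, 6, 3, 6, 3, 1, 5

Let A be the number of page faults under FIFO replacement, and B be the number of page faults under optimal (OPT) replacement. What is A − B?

2

Under FIFO: F F F F F . . F F . . . . . F F → 9 faults.
Under OPT: F F F F F . . F . . . . . . F . → 7 faults.
A − B = 9 − 7 = 2.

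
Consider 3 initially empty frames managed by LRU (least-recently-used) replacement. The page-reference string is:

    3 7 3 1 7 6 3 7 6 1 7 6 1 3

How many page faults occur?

7

3 → miss, frames [3]
7 → miss, frames [3, 7]
3 → hit
1 → miss, frames [7, 3, 1]
7 → hit
6 → miss, evict 3, frames [1, 7, 6]
3 → miss, evict 1, frames [7, 6, 3]
7 → hit
6 → hit
1 → miss, evict 3, frames [7, 6, 1]
7 → hit
6 → hit
1 → hit
3 → miss, evict 7, frames [6, 1, 3]
Page faults: 7.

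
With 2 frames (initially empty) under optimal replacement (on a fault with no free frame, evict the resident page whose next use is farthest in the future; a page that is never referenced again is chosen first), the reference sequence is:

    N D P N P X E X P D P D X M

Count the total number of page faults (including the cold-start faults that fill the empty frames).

N: fault, frames {N}
D: fault, frames {N,D}
P: fault, evict D, frames {N,P}
N: hit
P: hit
X: fault, evict N, frames {P,X}
E: fault, evict P, frames {X,E}
X: hit
P: fault, evict E, frames {X,P}
D: fault, evict X, frames {P,D}
P: hit
D: hit
X: fault, evict D, frames {P,X}
M: fault, evict X, frames {P,M}
Page faults: 9.

9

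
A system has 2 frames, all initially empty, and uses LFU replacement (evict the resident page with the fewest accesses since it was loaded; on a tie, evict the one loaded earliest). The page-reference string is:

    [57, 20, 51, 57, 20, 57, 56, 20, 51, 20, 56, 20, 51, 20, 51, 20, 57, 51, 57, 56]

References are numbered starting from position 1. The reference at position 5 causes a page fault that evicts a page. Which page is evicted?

pos 1: 57: miss, frames [57]
pos 2: 20: miss, frames [57, 20]
pos 3: 51: miss, evict 57, frames [20, 51]
pos 4: 57: miss, evict 20, frames [51, 57]
pos 5: 20: miss, evict 51, frames [57, 20]
At position 5, page 51 is evicted.

51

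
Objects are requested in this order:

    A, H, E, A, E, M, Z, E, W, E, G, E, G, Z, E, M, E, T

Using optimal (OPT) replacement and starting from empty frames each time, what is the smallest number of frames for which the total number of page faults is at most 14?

f=1: 18 faults
f=2: 10 faults
f=3: 9 faults
f=4: 8 faults
f=5: 8 faults
f=6: 8 faults
f=7: 8 faults
f=8: 8 faults
Smallest f with faults ≤ 14 is 2.

2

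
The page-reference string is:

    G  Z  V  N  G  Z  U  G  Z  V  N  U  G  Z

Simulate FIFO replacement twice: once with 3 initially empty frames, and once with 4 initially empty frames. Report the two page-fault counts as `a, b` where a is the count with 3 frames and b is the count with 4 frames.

11, 12

3 frames: F F F F F F F . . F F . F F → 11 faults.
4 frames: F F F F . . F F F F F F F F → 12 faults.
12 > 11: adding a frame increased faults — Belady's anomaly.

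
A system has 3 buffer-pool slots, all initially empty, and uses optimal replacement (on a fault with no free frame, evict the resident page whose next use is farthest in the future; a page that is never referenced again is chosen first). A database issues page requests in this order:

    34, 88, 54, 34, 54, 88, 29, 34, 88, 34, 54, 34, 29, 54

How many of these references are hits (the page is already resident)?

9

34 -> fault, frames (34)
88 -> fault, frames (34 88)
54 -> fault, frames (34 88 54)
34 -> hit
54 -> hit
88 -> hit
29 -> fault, evict 54, frames (34 88 29)
34 -> hit
88 -> hit
34 -> hit
54 -> fault, evict 88, frames (34 29 54)
34 -> hit
29 -> hit
54 -> hit
Hits: 9.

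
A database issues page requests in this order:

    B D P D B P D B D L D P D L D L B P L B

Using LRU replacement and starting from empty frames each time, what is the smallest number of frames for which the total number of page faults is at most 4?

f=1: 20 faults
f=2: 14 faults
f=3: 7 faults
f=4: 4 faults
Smallest f with faults ≤ 4 is 4.

4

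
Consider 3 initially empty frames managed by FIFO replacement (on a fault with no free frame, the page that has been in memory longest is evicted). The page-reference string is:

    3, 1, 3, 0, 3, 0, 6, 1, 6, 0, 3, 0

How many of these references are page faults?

5

3 -> miss, frames {3}
1 -> miss, frames {3,1}
3 -> hit
0 -> miss, frames {3,1,0}
3 -> hit
0 -> hit
6 -> miss, evict 3, frames {1,0,6}
1 -> hit
6 -> hit
0 -> hit
3 -> miss, evict 1, frames {0,6,3}
0 -> hit
Page faults: 5.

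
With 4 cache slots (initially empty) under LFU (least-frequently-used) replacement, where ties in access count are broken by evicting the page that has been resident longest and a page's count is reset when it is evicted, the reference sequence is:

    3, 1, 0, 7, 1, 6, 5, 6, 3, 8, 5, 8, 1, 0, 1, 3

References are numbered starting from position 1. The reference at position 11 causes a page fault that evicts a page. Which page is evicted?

3

pos 1: 3: fault, frames [3]
pos 2: 1: fault, frames [3, 1]
pos 3: 0: fault, frames [3, 1, 0]
pos 4: 7: fault, frames [3, 1, 0, 7]
pos 5: 1: hit
pos 6: 6: fault, evict 3, frames [1, 0, 7, 6]
pos 7: 5: fault, evict 0, frames [1, 7, 6, 5]
pos 8: 6: hit
pos 9: 3: fault, evict 7, frames [1, 6, 5, 3]
pos 10: 8: fault, evict 5, frames [1, 6, 3, 8]
pos 11: 5: fault, evict 3, frames [1, 6, 8, 5]
At position 11, page 3 is evicted.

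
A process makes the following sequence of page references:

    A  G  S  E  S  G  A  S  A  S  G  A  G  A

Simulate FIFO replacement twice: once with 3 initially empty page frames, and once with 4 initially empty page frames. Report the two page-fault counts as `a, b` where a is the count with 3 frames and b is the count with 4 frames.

6, 4

3 frames: F F F F . . F . . . F . . . → 6 faults.
4 frames: F F F F . . . . . . . . . . → 4 faults.
4 < 6: adding a frame reduced faults, as is typical.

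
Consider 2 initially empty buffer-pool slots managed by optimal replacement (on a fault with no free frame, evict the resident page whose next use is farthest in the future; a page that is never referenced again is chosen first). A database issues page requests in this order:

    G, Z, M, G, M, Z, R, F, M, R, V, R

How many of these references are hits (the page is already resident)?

4

G -> fault, frames {G}
Z -> fault, frames {G,Z}
M -> fault, evict Z, frames {G,M}
G -> hit
M -> hit
Z -> fault, evict G, frames {M,Z}
R -> fault, evict Z, frames {M,R}
F -> fault, evict R, frames {M,F}
M -> hit
R -> fault, evict F, frames {M,R}
V -> fault, evict M, frames {R,V}
R -> hit
Hits: 4.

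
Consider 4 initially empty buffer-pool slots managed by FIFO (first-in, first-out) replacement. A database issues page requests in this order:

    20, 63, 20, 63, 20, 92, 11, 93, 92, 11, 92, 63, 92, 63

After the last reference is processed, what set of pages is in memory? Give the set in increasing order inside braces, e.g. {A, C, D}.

20: miss, frames (20)
63: miss, frames (20 63)
20: hit
63: hit
20: hit
92: miss, frames (20 63 92)
11: miss, frames (20 63 92 11)
93: miss, evict 20, frames (63 92 11 93)
92: hit
11: hit
92: hit
63: hit
92: hit
63: hit

{11, 63, 92, 93}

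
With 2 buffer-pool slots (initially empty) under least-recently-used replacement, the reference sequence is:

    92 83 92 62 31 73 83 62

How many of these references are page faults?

7

92 → miss, frames (92)
83 → miss, frames (92 83)
92 → hit
62 → miss, evict 83, frames (92 62)
31 → miss, evict 92, frames (62 31)
73 → miss, evict 62, frames (31 73)
83 → miss, evict 31, frames (73 83)
62 → miss, evict 73, frames (83 62)
Page faults: 7.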